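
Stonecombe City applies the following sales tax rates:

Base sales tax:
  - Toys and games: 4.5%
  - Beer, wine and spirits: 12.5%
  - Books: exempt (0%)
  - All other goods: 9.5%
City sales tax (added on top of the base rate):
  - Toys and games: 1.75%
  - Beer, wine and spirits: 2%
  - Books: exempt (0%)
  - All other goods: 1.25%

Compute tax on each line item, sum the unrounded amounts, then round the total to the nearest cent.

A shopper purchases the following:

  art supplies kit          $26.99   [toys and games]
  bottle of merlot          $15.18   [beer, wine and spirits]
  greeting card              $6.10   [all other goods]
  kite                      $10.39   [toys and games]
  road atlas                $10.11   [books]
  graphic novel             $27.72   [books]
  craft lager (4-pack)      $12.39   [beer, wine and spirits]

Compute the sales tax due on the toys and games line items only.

Art supplies kit $26.99: toys and games → 4.5% + 1.75% city = 6.25% → $1.686875
Kite $10.39: toys and games → 4.5% + 1.75% city = 6.25% → $0.649375
Tax on toys and games: unrounded sum = $2.33625 → $2.34

$2.34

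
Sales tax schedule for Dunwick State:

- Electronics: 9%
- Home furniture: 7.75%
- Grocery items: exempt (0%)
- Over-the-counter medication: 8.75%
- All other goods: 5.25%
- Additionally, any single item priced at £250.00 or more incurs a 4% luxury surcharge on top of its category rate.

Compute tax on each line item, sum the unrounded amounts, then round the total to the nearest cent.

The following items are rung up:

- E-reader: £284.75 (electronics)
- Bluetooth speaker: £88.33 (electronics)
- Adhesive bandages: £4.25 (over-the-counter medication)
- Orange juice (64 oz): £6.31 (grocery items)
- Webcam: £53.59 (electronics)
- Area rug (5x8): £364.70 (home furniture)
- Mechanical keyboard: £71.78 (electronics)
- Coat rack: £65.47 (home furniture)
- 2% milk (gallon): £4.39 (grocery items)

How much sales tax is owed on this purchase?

E-reader £284.75: electronics → 9% + 4% surcharge = 13% → £37.0175
Bluetooth speaker £88.33: electronics → 9% → £7.9497
Adhesive bandages £4.25: over-the-counter medication → 8.75% → £0.371875
Orange juice (64 oz) £6.31: grocery items → 0% → £0.00
Webcam £53.59: electronics → 9% → £4.8231
Area rug (5x8) £364.70: home furniture → 7.75% + 4% surcharge = 11.75% → £42.85225
Mechanical keyboard £71.78: electronics → 9% → £6.4602
Coat rack £65.47: home furniture → 7.75% → £5.073925
2% milk (gallon) £4.39: grocery items → 0% → £0.00
Unrounded tax sum = £104.54855 → £104.55

£104.55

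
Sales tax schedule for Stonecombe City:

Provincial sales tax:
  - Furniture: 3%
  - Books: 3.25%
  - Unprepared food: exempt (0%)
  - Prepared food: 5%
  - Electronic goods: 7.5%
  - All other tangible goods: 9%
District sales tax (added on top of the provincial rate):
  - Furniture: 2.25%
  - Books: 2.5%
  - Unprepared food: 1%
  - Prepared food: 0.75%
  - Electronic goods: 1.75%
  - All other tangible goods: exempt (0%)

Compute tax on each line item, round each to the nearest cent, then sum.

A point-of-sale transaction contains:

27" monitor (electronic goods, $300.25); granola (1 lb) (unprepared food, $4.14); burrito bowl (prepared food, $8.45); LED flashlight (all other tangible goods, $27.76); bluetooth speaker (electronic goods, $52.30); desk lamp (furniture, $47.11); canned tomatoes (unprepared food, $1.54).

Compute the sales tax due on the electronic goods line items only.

27" monitor $300.25: electronic goods → 7.5% + 1.75% district = 9.25% → $27.77
Bluetooth speaker $52.30: electronic goods → 7.5% + 1.75% district = 9.25% → $4.84
Tax on electronic goods = $27.77 + $4.84 = $32.61

$32.61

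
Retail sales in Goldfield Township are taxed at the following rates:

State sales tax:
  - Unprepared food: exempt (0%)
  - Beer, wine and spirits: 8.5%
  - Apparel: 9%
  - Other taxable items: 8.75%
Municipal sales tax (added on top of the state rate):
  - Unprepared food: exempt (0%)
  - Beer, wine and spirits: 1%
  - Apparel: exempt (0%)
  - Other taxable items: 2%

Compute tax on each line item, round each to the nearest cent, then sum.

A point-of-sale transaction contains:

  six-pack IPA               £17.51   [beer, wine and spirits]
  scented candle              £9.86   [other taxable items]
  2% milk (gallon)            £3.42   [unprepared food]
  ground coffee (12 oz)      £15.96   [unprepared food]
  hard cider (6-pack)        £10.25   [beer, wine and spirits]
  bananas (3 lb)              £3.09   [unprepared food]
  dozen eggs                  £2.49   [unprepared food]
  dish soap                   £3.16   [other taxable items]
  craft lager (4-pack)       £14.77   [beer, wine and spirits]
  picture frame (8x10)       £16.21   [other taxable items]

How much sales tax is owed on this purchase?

Six-pack IPA £17.51: beer, wine and spirits → 8.5% + 1% municipal = 9.5% → £1.66
Scented candle £9.86: other taxable items → 8.75% + 2% municipal = 10.75% → £1.06
2% milk (gallon) £3.42: unprepared food → 0% + 0% municipal = 0% → £0.00
Ground coffee (12 oz) £15.96: unprepared food → 0% + 0% municipal = 0% → £0.00
Hard cider (6-pack) £10.25: beer, wine and spirits → 8.5% + 1% municipal = 9.5% → £0.97
Bananas (3 lb) £3.09: unprepared food → 0% + 0% municipal = 0% → £0.00
Dozen eggs £2.49: unprepared food → 0% + 0% municipal = 0% → £0.00
Dish soap £3.16: other taxable items → 8.75% + 2% municipal = 10.75% → £0.34
Craft lager (4-pack) £14.77: beer, wine and spirits → 8.5% + 1% municipal = 9.5% → £1.40
Picture frame (8x10) £16.21: other taxable items → 8.75% + 2% municipal = 10.75% → £1.74
Total tax = £1.66 + £1.06 + £0.97 + £0.34 + £1.40 + £1.74 = £7.17

£7.17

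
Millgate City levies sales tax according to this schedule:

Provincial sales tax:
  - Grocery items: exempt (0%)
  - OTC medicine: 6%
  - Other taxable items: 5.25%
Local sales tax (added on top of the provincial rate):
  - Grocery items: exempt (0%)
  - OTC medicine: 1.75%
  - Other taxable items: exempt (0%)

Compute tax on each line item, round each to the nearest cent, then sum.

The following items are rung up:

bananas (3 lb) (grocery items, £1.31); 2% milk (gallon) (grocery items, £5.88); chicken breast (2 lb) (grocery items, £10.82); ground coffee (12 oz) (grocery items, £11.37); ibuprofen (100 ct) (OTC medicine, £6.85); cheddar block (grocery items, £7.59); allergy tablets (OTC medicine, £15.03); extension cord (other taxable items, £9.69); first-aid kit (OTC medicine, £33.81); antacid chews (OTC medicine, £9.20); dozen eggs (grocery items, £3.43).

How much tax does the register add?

Bananas (3 lb) £1.31: grocery items → 0% + 0% local = 0% → £0.00
2% milk (gallon) £5.88: grocery items → 0% + 0% local = 0% → £0.00
Chicken breast (2 lb) £10.82: grocery items → 0% + 0% local = 0% → £0.00
Ground coffee (12 oz) £11.37: grocery items → 0% + 0% local = 0% → £0.00
Ibuprofen (100 ct) £6.85: OTC medicine → 6% + 1.75% local = 7.75% → £0.53
Cheddar block £7.59: grocery items → 0% + 0% local = 0% → £0.00
Allergy tablets £15.03: OTC medicine → 6% + 1.75% local = 7.75% → £1.16
Extension cord £9.69: other taxable items → 5.25% + 0% local = 5.25% → £0.51
First-aid kit £33.81: OTC medicine → 6% + 1.75% local = 7.75% → £2.62
Antacid chews £9.20: OTC medicine → 6% + 1.75% local = 7.75% → £0.71
Dozen eggs £3.43: grocery items → 0% + 0% local = 0% → £0.00
Total tax = £0.53 + £1.16 + £0.51 + £2.62 + £0.71 = £5.53

£5.53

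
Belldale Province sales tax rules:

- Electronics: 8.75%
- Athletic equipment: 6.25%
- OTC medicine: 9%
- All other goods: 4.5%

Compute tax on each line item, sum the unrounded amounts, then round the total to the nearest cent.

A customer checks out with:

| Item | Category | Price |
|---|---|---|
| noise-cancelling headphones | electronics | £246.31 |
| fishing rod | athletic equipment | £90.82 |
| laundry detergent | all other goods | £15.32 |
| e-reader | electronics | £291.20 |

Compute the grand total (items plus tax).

£697.05

Noise-cancelling headphones £246.31: electronics → 8.75% → £21.552125
Fishing rod £90.82: athletic equipment → 6.25% → £5.67625
Laundry detergent £15.32: all other goods → 4.5% → £0.6894
E-reader £291.20: electronics → 8.75% → £25.48
Subtotal = £643.65; unrounded tax = £53.397775 → £53.40; total due = £697.05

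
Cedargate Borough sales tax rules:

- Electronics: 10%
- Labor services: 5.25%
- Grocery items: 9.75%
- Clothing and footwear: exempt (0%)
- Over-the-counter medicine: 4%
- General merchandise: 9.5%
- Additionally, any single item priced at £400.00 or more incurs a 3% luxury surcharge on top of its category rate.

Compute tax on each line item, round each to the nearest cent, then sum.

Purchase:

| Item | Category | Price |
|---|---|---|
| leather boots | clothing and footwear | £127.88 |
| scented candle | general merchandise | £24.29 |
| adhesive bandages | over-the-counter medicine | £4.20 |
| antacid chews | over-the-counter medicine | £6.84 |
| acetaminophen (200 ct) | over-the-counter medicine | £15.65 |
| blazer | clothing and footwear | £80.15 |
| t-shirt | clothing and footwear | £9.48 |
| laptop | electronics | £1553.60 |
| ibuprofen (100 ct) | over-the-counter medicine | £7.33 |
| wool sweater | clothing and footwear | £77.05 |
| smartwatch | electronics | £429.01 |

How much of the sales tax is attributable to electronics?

£257.74

Laptop £1553.60: electronics → 10% + 3% surcharge = 13% → £201.97
Smartwatch £429.01: electronics → 10% + 3% surcharge = 13% → £55.77
Tax on electronics = £201.97 + £55.77 = £257.74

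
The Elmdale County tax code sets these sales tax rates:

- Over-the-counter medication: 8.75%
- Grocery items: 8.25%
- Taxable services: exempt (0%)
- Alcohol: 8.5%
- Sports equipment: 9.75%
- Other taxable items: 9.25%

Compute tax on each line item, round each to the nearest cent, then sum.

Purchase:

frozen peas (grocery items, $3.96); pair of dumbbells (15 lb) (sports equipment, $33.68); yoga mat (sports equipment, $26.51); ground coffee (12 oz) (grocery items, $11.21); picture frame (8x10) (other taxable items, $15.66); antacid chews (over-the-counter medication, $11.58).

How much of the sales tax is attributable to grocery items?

$1.25

Frozen peas $3.96: grocery items → 8.25% → $0.33
Ground coffee (12 oz) $11.21: grocery items → 8.25% → $0.92
Tax on grocery items = $0.33 + $0.92 = $1.25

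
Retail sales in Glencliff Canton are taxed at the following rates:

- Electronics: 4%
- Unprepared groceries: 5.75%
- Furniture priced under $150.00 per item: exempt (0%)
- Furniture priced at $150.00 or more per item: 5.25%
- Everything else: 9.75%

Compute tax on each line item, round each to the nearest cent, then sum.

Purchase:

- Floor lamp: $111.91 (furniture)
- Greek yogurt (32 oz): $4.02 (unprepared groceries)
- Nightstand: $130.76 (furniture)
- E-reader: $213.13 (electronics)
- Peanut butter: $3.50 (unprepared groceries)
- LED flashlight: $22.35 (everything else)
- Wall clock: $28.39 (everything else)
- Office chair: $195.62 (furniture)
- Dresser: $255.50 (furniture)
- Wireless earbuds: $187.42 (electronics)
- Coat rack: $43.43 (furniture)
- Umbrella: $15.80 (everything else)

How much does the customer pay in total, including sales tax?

Floor lamp $111.91: furniture, under $150.00 → 0% → $0.00
Greek yogurt (32 oz) $4.02: unprepared groceries → 5.75% → $0.23
Nightstand $130.76: furniture, under $150.00 → 0% → $0.00
E-reader $213.13: electronics → 4% → $8.53
Peanut butter $3.50: unprepared groceries → 5.75% → $0.20
LED flashlight $22.35: everything else → 9.75% → $2.18
Wall clock $28.39: everything else → 9.75% → $2.77
Office chair $195.62: furniture, $150.00 or more → 5.25% → $10.27
Dresser $255.50: furniture, $150.00 or more → 5.25% → $13.41
Wireless earbuds $187.42: electronics → 4% → $7.50
Coat rack $43.43: furniture, under $150.00 → 0% → $0.00
Umbrella $15.80: everything else → 9.75% → $1.54
Subtotal = $1211.83; tax = $46.63; total due = $1258.46

$1258.46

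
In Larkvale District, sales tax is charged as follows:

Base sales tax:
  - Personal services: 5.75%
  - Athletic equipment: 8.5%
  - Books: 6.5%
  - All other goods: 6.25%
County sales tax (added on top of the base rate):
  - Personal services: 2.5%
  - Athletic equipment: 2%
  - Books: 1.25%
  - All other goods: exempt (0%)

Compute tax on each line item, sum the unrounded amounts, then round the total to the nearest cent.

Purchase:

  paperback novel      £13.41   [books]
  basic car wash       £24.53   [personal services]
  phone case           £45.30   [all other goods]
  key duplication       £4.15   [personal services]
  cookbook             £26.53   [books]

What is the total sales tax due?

£8.29

Paperback novel £13.41: books → 6.5% + 1.25% county = 7.75% → £1.039275
Basic car wash £24.53: personal services → 5.75% + 2.5% county = 8.25% → £2.023725
Phone case £45.30: all other goods → 6.25% + 0% county = 6.25% → £2.83125
Key duplication £4.15: personal services → 5.75% + 2.5% county = 8.25% → £0.342375
Cookbook £26.53: books → 6.5% + 1.25% county = 7.75% → £2.056075
Unrounded tax sum = £8.2927 → £8.29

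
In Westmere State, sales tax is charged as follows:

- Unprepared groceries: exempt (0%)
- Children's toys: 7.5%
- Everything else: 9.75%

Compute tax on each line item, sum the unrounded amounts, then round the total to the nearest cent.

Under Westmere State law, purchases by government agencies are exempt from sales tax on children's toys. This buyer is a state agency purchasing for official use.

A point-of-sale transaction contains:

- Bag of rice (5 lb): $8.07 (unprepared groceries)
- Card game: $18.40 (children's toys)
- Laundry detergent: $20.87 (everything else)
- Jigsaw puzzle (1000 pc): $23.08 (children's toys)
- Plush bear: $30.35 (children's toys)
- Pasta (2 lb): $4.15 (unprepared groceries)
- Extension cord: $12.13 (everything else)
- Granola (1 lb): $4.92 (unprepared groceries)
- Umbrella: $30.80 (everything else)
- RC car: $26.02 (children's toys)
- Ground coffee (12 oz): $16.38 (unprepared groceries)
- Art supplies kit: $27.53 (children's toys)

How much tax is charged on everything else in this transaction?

$6.22

Laundry detergent $20.87: everything else → 9.75% → $2.034825
Extension cord $12.13: everything else → 9.75% → $1.182675
Umbrella $30.80: everything else → 9.75% → $3.003
Tax on everything else: unrounded sum = $6.2205 → $6.22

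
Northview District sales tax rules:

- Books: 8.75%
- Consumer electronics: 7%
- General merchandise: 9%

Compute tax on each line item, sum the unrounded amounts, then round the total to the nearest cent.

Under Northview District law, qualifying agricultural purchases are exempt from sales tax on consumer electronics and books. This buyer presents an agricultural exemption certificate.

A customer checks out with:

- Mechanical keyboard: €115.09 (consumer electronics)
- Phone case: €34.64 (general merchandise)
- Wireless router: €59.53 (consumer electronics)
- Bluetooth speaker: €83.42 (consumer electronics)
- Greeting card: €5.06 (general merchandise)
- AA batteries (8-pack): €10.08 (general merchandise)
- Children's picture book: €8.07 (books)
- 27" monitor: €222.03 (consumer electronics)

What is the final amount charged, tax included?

€542.40

Mechanical keyboard €115.09: consumer electronics, buyer-exempt → 0% → €0.00
Phone case €34.64: general merchandise → 9% → €3.1176
Wireless router €59.53: consumer electronics, buyer-exempt → 0% → €0.00
Bluetooth speaker €83.42: consumer electronics, buyer-exempt → 0% → €0.00
Greeting card €5.06: general merchandise → 9% → €0.4554
AA batteries (8-pack) €10.08: general merchandise → 9% → €0.9072
Children's picture book €8.07: books, buyer-exempt → 0% → €0.00
27" monitor €222.03: consumer electronics, buyer-exempt → 0% → €0.00
Subtotal = €537.92; unrounded tax = €4.4802 → €4.48; total due = €542.40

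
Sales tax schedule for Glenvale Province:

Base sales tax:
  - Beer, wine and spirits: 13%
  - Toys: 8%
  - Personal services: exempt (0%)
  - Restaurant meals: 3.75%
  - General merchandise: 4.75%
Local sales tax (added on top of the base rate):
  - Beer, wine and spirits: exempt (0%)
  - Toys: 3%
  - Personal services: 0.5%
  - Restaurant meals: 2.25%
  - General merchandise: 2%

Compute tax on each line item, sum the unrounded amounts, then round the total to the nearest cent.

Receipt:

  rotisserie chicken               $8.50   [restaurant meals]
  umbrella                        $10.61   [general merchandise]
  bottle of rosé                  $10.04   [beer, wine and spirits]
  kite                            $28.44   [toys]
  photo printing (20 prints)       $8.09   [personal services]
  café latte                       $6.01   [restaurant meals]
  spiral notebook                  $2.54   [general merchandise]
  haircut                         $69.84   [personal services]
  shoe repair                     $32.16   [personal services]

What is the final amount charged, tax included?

Rotisserie chicken $8.50: restaurant meals → 3.75% + 2.25% local = 6% → $0.51
Umbrella $10.61: general merchandise → 4.75% + 2% local = 6.75% → $0.716175
Bottle of rosé $10.04: beer, wine and spirits → 13% + 0% local = 13% → $1.3052
Kite $28.44: toys → 8% + 3% local = 11% → $3.1284
Photo printing (20 prints) $8.09: personal services → 0% + 0.5% local = 0.5% → $0.04045
Café latte $6.01: restaurant meals → 3.75% + 2.25% local = 6% → $0.3606
Spiral notebook $2.54: general merchandise → 4.75% + 2% local = 6.75% → $0.17145
Haircut $69.84: personal services → 0% + 0.5% local = 0.5% → $0.3492
Shoe repair $32.16: personal services → 0% + 0.5% local = 0.5% → $0.1608
Subtotal = $176.23; unrounded tax = $6.742275 → $6.74; total due = $182.97

$182.97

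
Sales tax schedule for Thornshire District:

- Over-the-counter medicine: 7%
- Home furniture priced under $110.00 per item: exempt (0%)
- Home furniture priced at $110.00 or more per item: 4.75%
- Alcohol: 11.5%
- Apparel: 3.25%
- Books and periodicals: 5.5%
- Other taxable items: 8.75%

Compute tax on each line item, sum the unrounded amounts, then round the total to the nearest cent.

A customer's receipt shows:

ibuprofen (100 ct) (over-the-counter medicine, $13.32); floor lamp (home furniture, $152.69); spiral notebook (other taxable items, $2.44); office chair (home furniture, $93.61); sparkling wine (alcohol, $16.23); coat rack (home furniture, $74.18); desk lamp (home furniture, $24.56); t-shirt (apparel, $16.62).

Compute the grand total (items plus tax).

Ibuprofen (100 ct) $13.32: over-the-counter medicine → 7% → $0.9324
Floor lamp $152.69: home furniture, $110.00 or more → 4.75% → $7.252775
Spiral notebook $2.44: other taxable items → 8.75% → $0.2135
Office chair $93.61: home furniture, under $110.00 → 0% → $0.00
Sparkling wine $16.23: alcohol → 11.5% → $1.86645
Coat rack $74.18: home furniture, under $110.00 → 0% → $0.00
Desk lamp $24.56: home furniture, under $110.00 → 0% → $0.00
T-shirt $16.62: apparel → 3.25% → $0.54015
Subtotal = $393.65; unrounded tax = $10.805275 → $10.81; total due = $404.46

$404.46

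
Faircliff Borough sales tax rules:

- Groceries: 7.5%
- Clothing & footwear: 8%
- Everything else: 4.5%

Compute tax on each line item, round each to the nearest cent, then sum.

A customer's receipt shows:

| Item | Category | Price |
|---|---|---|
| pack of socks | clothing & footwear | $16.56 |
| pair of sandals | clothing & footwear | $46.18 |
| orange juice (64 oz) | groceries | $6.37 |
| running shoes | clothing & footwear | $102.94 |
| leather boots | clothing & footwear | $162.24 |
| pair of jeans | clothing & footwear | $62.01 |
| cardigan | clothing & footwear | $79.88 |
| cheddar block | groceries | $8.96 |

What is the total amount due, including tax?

Pack of socks $16.56: clothing & footwear → 8% → $1.32
Pair of sandals $46.18: clothing & footwear → 8% → $3.69
Orange juice (64 oz) $6.37: groceries → 7.5% → $0.48
Running shoes $102.94: clothing & footwear → 8% → $8.24
Leather boots $162.24: clothing & footwear → 8% → $12.98
Pair of jeans $62.01: clothing & footwear → 8% → $4.96
Cardigan $79.88: clothing & footwear → 8% → $6.39
Cheddar block $8.96: groceries → 7.5% → $0.67
Subtotal = $485.14; tax = $38.73; total due = $523.87

$523.87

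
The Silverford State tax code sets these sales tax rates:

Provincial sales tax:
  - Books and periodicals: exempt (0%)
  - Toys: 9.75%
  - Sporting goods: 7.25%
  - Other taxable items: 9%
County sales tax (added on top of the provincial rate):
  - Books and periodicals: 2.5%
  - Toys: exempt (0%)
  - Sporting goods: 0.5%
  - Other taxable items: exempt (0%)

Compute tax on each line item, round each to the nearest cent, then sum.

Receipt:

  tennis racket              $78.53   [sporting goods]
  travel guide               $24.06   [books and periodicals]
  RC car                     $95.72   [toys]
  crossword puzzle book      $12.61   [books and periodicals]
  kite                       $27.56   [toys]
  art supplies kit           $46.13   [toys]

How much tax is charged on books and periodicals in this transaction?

Travel guide $24.06: books and periodicals → 0% + 2.5% county = 2.5% → $0.60
Crossword puzzle book $12.61: books and periodicals → 0% + 2.5% county = 2.5% → $0.32
Tax on books and periodicals = $0.60 + $0.32 = $0.92

$0.92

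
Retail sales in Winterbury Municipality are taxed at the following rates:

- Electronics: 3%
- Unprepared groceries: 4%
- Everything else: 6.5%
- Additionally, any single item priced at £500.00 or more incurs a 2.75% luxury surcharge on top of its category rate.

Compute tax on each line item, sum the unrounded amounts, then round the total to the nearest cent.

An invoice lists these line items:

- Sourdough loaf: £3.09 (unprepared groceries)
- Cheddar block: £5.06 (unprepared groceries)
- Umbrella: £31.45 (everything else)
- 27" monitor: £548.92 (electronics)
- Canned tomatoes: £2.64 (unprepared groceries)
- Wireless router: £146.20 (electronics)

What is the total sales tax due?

Sourdough loaf £3.09: unprepared groceries → 4% → £0.1236
Cheddar block £5.06: unprepared groceries → 4% → £0.2024
Umbrella £31.45: everything else → 6.5% → £2.04425
27" monitor £548.92: electronics → 3% + 2.75% surcharge = 5.75% → £31.5629
Canned tomatoes £2.64: unprepared groceries → 4% → £0.1056
Wireless router £146.20: electronics → 3% → £4.386
Unrounded tax sum = £38.42475 → £38.42

£38.42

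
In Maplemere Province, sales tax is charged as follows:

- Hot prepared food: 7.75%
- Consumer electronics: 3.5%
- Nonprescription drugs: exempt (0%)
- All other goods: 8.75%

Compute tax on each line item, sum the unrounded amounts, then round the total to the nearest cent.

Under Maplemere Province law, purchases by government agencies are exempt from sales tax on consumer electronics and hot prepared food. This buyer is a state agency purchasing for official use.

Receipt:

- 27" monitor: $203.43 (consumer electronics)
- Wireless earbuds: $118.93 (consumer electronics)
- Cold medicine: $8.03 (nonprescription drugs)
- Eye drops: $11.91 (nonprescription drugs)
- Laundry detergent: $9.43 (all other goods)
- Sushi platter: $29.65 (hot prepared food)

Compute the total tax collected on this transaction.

$0.83

27" monitor $203.43: consumer electronics, buyer-exempt → 0% → $0.00
Wireless earbuds $118.93: consumer electronics, buyer-exempt → 0% → $0.00
Cold medicine $8.03: nonprescription drugs → 0% → $0.00
Eye drops $11.91: nonprescription drugs → 0% → $0.00
Laundry detergent $9.43: all other goods → 8.75% → $0.825125
Sushi platter $29.65: hot prepared food, buyer-exempt → 0% → $0.00
Unrounded tax sum = $0.825125 → $0.83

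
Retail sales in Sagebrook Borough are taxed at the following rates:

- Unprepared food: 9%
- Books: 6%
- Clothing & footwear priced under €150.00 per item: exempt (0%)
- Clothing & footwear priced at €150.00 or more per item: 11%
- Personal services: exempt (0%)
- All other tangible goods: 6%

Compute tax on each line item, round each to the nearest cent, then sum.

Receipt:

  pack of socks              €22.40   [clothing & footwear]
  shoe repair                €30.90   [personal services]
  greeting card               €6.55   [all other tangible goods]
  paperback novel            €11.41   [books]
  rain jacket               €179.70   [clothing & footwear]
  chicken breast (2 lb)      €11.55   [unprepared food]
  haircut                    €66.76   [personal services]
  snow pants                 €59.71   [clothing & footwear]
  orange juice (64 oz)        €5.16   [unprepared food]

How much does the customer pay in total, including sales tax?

Pack of socks €22.40: clothing & footwear, under €150.00 → 0% → €0.00
Shoe repair €30.90: personal services → 0% → €0.00
Greeting card €6.55: all other tangible goods → 6% → €0.39
Paperback novel €11.41: books → 6% → €0.68
Rain jacket €179.70: clothing & footwear, €150.00 or more → 11% → €19.77
Chicken breast (2 lb) €11.55: unprepared food → 9% → €1.04
Haircut €66.76: personal services → 0% → €0.00
Snow pants €59.71: clothing & footwear, under €150.00 → 0% → €0.00
Orange juice (64 oz) €5.16: unprepared food → 9% → €0.46
Subtotal = €394.14; tax = €22.34; total due = €416.48

€416.48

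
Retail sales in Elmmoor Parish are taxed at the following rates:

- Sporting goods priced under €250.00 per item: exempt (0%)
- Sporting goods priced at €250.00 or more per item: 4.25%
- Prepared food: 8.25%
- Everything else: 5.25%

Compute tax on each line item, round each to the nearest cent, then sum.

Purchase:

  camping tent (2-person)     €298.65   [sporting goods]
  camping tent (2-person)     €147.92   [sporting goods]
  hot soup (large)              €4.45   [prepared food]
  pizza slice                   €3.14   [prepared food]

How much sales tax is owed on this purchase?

Camping tent (2-person) €298.65: sporting goods, €250.00 or more → 4.25% → €12.69
Camping tent (2-person) €147.92: sporting goods, under €250.00 → 0% → €0.00
Hot soup (large) €4.45: prepared food → 8.25% → €0.37
Pizza slice €3.14: prepared food → 8.25% → €0.26
Total tax = €12.69 + €0.37 + €0.26 = €13.32

€13.32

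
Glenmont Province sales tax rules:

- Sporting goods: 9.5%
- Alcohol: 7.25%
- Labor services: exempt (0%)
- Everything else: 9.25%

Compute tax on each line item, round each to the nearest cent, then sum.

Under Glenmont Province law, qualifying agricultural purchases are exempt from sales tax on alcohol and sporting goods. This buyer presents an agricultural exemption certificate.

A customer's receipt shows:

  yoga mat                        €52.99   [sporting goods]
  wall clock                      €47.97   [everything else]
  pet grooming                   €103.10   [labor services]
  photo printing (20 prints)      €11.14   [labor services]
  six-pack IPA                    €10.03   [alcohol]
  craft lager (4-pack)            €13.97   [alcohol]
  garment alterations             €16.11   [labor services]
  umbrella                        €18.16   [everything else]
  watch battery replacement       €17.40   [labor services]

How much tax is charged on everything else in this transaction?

Wall clock €47.97: everything else → 9.25% → €4.44
Umbrella €18.16: everything else → 9.25% → €1.68
Tax on everything else = €4.44 + €1.68 = €6.12

€6.12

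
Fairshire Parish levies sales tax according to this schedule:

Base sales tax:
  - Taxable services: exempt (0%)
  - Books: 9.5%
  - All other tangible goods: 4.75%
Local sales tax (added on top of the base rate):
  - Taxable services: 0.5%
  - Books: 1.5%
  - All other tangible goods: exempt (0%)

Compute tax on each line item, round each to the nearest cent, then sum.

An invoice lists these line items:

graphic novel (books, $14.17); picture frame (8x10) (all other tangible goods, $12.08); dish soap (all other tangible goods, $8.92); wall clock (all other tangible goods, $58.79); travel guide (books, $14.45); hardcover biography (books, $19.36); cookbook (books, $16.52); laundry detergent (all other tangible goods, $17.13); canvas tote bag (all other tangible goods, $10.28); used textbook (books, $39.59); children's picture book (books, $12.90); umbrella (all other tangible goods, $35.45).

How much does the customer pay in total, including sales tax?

$279.27

Graphic novel $14.17: books → 9.5% + 1.5% local = 11% → $1.56
Picture frame (8x10) $12.08: all other tangible goods → 4.75% + 0% local = 4.75% → $0.57
Dish soap $8.92: all other tangible goods → 4.75% + 0% local = 4.75% → $0.42
Wall clock $58.79: all other tangible goods → 4.75% + 0% local = 4.75% → $2.79
Travel guide $14.45: books → 9.5% + 1.5% local = 11% → $1.59
Hardcover biography $19.36: books → 9.5% + 1.5% local = 11% → $2.13
Cookbook $16.52: books → 9.5% + 1.5% local = 11% → $1.82
Laundry detergent $17.13: all other tangible goods → 4.75% + 0% local = 4.75% → $0.81
Canvas tote bag $10.28: all other tangible goods → 4.75% + 0% local = 4.75% → $0.49
Used textbook $39.59: books → 9.5% + 1.5% local = 11% → $4.35
Children's picture book $12.90: books → 9.5% + 1.5% local = 11% → $1.42
Umbrella $35.45: all other tangible goods → 4.75% + 0% local = 4.75% → $1.68
Subtotal = $259.64; tax = $19.63; total due = $279.27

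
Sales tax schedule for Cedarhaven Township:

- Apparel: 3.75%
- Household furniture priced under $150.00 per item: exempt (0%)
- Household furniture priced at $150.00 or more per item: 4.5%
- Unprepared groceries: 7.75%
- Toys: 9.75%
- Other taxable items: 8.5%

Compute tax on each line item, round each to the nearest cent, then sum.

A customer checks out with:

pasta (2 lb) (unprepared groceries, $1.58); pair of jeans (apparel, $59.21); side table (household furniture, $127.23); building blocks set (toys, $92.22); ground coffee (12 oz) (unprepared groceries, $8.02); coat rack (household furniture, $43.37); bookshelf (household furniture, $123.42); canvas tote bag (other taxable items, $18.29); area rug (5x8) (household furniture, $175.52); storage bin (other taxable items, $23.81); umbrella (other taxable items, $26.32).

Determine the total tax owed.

Pasta (2 lb) $1.58: unprepared groceries → 7.75% → $0.12
Pair of jeans $59.21: apparel → 3.75% → $2.22
Side table $127.23: household furniture, under $150.00 → 0% → $0.00
Building blocks set $92.22: toys → 9.75% → $8.99
Ground coffee (12 oz) $8.02: unprepared groceries → 7.75% → $0.62
Coat rack $43.37: household furniture, under $150.00 → 0% → $0.00
Bookshelf $123.42: household furniture, under $150.00 → 0% → $0.00
Canvas tote bag $18.29: other taxable items → 8.5% → $1.55
Area rug (5x8) $175.52: household furniture, $150.00 or more → 4.5% → $7.90
Storage bin $23.81: other taxable items → 8.5% → $2.02
Umbrella $26.32: other taxable items → 8.5% → $2.24
Total tax = $0.12 + $2.22 + $8.99 + $0.62 + $1.55 + $7.90 + $2.02 + $2.24 = $25.66

$25.66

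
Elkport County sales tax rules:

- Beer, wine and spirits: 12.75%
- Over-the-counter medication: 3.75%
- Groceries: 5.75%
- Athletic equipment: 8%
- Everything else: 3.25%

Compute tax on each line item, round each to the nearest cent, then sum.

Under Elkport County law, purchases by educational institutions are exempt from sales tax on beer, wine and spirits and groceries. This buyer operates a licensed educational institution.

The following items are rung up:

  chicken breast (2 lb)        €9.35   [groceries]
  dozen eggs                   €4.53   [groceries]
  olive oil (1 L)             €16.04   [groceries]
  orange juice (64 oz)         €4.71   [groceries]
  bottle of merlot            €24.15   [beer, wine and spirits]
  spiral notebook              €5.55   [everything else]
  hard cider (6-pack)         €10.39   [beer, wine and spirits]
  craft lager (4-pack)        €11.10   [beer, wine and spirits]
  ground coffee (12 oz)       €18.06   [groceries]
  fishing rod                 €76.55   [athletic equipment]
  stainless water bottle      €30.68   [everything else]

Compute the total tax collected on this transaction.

€7.30

Chicken breast (2 lb) €9.35: groceries, buyer-exempt → 0% → €0.00
Dozen eggs €4.53: groceries, buyer-exempt → 0% → €0.00
Olive oil (1 L) €16.04: groceries, buyer-exempt → 0% → €0.00
Orange juice (64 oz) €4.71: groceries, buyer-exempt → 0% → €0.00
Bottle of merlot €24.15: beer, wine and spirits, buyer-exempt → 0% → €0.00
Spiral notebook €5.55: everything else → 3.25% → €0.18
Hard cider (6-pack) €10.39: beer, wine and spirits, buyer-exempt → 0% → €0.00
Craft lager (4-pack) €11.10: beer, wine and spirits, buyer-exempt → 0% → €0.00
Ground coffee (12 oz) €18.06: groceries, buyer-exempt → 0% → €0.00
Fishing rod €76.55: athletic equipment → 8% → €6.12
Stainless water bottle €30.68: everything else → 3.25% → €1.00
Total tax = €0.18 + €6.12 + €1.00 = €7.30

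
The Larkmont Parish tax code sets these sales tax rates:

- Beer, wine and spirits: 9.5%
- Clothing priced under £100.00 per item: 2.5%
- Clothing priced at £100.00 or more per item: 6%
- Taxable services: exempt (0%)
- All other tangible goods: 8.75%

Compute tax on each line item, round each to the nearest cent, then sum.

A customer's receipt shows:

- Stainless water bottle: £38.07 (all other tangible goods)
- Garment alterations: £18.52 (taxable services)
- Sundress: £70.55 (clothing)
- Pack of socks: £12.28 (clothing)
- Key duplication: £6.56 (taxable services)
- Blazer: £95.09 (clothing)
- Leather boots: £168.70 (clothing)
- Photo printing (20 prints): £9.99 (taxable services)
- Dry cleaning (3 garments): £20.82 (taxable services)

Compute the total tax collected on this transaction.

£17.90

Stainless water bottle £38.07: all other tangible goods → 8.75% → £3.33
Garment alterations £18.52: taxable services → 0% → £0.00
Sundress £70.55: clothing, under £100.00 → 2.5% → £1.76
Pack of socks £12.28: clothing, under £100.00 → 2.5% → £0.31
Key duplication £6.56: taxable services → 0% → £0.00
Blazer £95.09: clothing, under £100.00 → 2.5% → £2.38
Leather boots £168.70: clothing, £100.00 or more → 6% → £10.12
Photo printing (20 prints) £9.99: taxable services → 0% → £0.00
Dry cleaning (3 garments) £20.82: taxable services → 0% → £0.00
Total tax = £3.33 + £1.76 + £0.31 + £2.38 + £10.12 = £17.90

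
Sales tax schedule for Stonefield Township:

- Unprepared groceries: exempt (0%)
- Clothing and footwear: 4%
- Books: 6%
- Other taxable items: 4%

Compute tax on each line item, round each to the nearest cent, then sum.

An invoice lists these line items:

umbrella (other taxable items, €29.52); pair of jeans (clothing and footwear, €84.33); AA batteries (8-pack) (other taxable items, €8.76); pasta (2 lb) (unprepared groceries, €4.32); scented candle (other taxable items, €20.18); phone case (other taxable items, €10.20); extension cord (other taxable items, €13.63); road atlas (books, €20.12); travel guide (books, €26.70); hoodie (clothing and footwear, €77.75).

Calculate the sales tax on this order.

€12.59

Umbrella €29.52: other taxable items → 4% → €1.18
Pair of jeans €84.33: clothing and footwear → 4% → €3.37
AA batteries (8-pack) €8.76: other taxable items → 4% → €0.35
Pasta (2 lb) €4.32: unprepared groceries → 0% → €0.00
Scented candle €20.18: other taxable items → 4% → €0.81
Phone case €10.20: other taxable items → 4% → €0.41
Extension cord €13.63: other taxable items → 4% → €0.55
Road atlas €20.12: books → 6% → €1.21
Travel guide €26.70: books → 6% → €1.60
Hoodie €77.75: clothing and footwear → 4% → €3.11
Total tax = €1.18 + €3.37 + €0.35 + €0.81 + €0.41 + €0.55 + €1.21 + €1.60 + €3.11 = €12.59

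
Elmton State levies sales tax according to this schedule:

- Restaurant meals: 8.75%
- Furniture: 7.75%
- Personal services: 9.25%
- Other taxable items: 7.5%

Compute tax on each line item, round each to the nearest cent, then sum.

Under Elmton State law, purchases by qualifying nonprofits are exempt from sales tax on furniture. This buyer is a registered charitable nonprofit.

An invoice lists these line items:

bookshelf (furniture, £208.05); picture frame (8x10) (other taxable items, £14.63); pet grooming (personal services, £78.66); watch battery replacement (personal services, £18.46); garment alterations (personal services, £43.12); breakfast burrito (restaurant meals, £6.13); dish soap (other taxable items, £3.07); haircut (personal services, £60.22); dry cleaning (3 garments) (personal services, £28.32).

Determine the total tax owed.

£23.04

Bookshelf £208.05: furniture, buyer-exempt → 0% → £0.00
Picture frame (8x10) £14.63: other taxable items → 7.5% → £1.10
Pet grooming £78.66: personal services → 9.25% → £7.28
Watch battery replacement £18.46: personal services → 9.25% → £1.71
Garment alterations £43.12: personal services → 9.25% → £3.99
Breakfast burrito £6.13: restaurant meals → 8.75% → £0.54
Dish soap £3.07: other taxable items → 7.5% → £0.23
Haircut £60.22: personal services → 9.25% → £5.57
Dry cleaning (3 garments) £28.32: personal services → 9.25% → £2.62
Total tax = £1.10 + £7.28 + £1.71 + £3.99 + £0.54 + £0.23 + £5.57 + £2.62 = £23.04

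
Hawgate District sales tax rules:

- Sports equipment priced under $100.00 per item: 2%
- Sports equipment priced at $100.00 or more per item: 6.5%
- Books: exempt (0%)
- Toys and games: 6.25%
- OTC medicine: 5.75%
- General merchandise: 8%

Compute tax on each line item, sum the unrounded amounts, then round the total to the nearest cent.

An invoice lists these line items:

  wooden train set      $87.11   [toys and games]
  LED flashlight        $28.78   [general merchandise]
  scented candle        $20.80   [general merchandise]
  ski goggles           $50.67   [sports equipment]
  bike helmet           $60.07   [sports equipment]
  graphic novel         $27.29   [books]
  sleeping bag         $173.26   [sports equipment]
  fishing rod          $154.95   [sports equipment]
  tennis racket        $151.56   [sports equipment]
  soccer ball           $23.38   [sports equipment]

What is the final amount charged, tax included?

$821.15

Wooden train set $87.11: toys and games → 6.25% → $5.444375
LED flashlight $28.78: general merchandise → 8% → $2.3024
Scented candle $20.80: general merchandise → 8% → $1.664
Ski goggles $50.67: sports equipment, under $100.00 → 2% → $1.0134
Bike helmet $60.07: sports equipment, under $100.00 → 2% → $1.2014
Graphic novel $27.29: books → 0% → $0.00
Sleeping bag $173.26: sports equipment, $100.00 or more → 6.5% → $11.2619
Fishing rod $154.95: sports equipment, $100.00 or more → 6.5% → $10.07175
Tennis racket $151.56: sports equipment, $100.00 or more → 6.5% → $9.8514
Soccer ball $23.38: sports equipment, under $100.00 → 2% → $0.4676
Subtotal = $777.87; unrounded tax = $43.278225 → $43.28; total due = $821.15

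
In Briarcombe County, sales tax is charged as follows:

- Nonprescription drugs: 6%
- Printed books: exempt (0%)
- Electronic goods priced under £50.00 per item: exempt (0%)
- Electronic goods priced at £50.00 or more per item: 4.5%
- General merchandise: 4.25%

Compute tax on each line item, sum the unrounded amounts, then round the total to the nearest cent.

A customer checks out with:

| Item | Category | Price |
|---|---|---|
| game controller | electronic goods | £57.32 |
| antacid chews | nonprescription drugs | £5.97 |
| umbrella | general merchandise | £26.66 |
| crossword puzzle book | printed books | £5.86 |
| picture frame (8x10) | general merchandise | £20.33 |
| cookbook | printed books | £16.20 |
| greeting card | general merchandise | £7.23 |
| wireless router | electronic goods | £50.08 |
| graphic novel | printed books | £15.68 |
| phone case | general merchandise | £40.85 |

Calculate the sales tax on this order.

Game controller £57.32: electronic goods, £50.00 or more → 4.5% → £2.5794
Antacid chews £5.97: nonprescription drugs → 6% → £0.3582
Umbrella £26.66: general merchandise → 4.25% → £1.13305
Crossword puzzle book £5.86: printed books → 0% → £0.00
Picture frame (8x10) £20.33: general merchandise → 4.25% → £0.864025
Cookbook £16.20: printed books → 0% → £0.00
Greeting card £7.23: general merchandise → 4.25% → £0.307275
Wireless router £50.08: electronic goods, £50.00 or more → 4.5% → £2.2536
Graphic novel £15.68: printed books → 0% → £0.00
Phone case £40.85: general merchandise → 4.25% → £1.736125
Unrounded tax sum = £9.231675 → £9.23

£9.23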